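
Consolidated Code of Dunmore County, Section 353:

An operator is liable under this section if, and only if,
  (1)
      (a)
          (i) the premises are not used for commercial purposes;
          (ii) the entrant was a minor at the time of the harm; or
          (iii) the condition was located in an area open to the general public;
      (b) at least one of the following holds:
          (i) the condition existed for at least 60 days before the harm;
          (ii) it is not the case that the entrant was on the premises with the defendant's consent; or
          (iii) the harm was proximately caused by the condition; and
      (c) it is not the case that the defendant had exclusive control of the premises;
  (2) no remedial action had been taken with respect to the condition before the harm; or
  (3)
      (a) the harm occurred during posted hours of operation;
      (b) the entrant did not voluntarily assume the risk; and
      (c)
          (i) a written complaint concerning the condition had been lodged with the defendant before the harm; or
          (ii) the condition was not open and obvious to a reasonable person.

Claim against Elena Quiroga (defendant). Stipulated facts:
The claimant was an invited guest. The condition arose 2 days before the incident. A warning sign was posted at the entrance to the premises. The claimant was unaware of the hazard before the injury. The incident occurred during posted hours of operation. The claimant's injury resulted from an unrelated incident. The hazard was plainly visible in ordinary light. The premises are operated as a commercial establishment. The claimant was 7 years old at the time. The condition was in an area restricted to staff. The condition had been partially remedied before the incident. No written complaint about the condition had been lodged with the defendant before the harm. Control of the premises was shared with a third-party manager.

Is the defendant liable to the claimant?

No — not liable.

(i) not (commercial use) — not satisfied.
(ii) entrant a minor — met.
(iii) public area — not satisfied.
(a) = F OR T OR F = true.
(i) condition ≥60 days old — not met.
(ii) not (consent to enter) — not met.
(iii) proximate cause — not met.
(b): F OR F OR F → false.
(c) not (exclusive control) — satisfied.
So (1) is not satisfied (T AND F AND T).
(2) no remedial action — fails.
(a) during posted hours — holds.
(b) no assumed risk — satisfied.
(i) complaint lodged — not satisfied.
(ii) not open/obvious — fails.
So (c) is not satisfied (F OR F).
(3) = T AND T AND F = false.
Overall = F OR F OR F = false.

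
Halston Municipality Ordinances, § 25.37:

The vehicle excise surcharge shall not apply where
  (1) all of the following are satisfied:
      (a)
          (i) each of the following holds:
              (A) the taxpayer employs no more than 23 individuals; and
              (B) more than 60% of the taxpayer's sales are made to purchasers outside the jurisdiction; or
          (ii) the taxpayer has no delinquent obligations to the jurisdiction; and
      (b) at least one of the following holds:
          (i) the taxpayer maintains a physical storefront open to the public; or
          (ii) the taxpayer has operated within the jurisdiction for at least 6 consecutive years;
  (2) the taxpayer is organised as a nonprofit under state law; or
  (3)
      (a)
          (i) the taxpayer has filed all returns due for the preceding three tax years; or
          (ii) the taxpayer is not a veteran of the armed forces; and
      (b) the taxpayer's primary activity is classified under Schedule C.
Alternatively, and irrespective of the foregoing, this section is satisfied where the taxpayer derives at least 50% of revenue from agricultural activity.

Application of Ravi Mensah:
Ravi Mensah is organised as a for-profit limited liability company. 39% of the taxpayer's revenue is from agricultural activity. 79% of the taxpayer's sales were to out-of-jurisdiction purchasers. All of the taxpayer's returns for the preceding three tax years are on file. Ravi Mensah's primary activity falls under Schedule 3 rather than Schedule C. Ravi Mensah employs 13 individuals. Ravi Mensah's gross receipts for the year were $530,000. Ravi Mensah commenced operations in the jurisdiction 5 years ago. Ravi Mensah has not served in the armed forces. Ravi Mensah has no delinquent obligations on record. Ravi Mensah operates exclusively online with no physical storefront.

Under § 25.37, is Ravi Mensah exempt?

(A) ≤ 23 employees — satisfied.
(B) >60% out-of-jur. sales — holds.
(i): T AND T → true.
(ii) no delinquency — holds.
(a) = T OR T = true.
(i) has storefront — not met.
(ii) ≥ 6 yrs in jurisdiction — fails.
(b) = F OR F = false.
So (1) is not satisfied (T AND F).
(2) nonprofit — fails.
(i) returns current — satisfied.
(ii) not (veteran) — holds.
(a): T OR T → true.
(b) Schedule C activity — fails.
(3): T AND F → false.
Overall = F OR F OR F = false.
Exception (≥50% agricultural) — not satisfied.
Result: main false OR exception false → false.

No — not exempt.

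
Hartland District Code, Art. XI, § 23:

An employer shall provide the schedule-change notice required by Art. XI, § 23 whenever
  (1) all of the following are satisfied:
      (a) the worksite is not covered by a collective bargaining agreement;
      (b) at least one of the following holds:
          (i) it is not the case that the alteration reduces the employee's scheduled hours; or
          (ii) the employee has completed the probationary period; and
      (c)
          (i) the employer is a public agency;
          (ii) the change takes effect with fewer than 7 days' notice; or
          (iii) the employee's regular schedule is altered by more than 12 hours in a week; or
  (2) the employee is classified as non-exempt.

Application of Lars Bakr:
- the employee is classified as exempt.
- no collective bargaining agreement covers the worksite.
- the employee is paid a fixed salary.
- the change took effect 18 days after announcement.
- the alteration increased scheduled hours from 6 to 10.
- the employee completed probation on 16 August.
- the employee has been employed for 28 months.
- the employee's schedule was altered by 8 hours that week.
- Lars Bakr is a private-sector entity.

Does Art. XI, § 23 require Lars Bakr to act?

No — not required.

(a) no CBA — met.
(i) not (hours reduced) — met.
(ii) past probation — met.
(b): T OR T → true.
(i) public agency — not satisfied.
(ii) < 7 days' notice — not met.
(iii) schedule shift > 12h — not met.
(c) = F OR F OR F = false.
So (1) is not satisfied (T AND T AND F).
(2) non-exempt — fails.
Overall = F OR F = false.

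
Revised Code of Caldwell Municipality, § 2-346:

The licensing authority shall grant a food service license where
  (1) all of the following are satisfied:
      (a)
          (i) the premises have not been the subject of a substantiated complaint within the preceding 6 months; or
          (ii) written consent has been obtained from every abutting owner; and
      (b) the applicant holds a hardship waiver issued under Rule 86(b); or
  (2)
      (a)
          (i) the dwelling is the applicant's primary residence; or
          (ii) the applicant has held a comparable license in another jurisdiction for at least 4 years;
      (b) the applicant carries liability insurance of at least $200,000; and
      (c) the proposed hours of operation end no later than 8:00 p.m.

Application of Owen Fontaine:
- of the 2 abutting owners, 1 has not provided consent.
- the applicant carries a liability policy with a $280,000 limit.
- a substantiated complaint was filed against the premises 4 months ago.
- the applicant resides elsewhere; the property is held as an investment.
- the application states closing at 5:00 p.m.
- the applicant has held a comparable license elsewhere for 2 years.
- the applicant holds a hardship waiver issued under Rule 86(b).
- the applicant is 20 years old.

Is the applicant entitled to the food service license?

No — denied.

(i) no complaint in 6 mo. — not met.
(ii) all abutters consent — not satisfied.
(a): F OR F → false.
(b) hardship waiver — met.
(1) = F AND T = false.
(i) primary residence — fails.
(ii) prior license ≥ 4 yr — not met.
(a) = F OR F = false.
(b) insurance ≥ $200,000 — holds.
(c) closes by 8 p.m. — met.
(2): F AND T AND T → false.
Overall = F OR F = false.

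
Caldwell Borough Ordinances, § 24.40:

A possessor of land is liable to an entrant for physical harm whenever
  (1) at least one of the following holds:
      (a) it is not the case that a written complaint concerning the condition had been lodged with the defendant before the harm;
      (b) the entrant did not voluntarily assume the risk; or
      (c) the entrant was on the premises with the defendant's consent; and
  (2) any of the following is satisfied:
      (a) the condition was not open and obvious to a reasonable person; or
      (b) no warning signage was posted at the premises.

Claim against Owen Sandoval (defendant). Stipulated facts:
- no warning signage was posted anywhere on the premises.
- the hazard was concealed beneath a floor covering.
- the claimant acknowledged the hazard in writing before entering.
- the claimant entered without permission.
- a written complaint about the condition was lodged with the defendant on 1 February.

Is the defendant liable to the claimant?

No — not liable.

(a) not (complaint lodged) — fails.
(b) no assumed risk — not met.
(c) consent to enter — not satisfied.
(1): F OR F OR F → false.
(a) not open/obvious — satisfied.
(b) no signage posted — satisfied.
(2) = T OR T = true.
So Overall is not satisfied (F AND T).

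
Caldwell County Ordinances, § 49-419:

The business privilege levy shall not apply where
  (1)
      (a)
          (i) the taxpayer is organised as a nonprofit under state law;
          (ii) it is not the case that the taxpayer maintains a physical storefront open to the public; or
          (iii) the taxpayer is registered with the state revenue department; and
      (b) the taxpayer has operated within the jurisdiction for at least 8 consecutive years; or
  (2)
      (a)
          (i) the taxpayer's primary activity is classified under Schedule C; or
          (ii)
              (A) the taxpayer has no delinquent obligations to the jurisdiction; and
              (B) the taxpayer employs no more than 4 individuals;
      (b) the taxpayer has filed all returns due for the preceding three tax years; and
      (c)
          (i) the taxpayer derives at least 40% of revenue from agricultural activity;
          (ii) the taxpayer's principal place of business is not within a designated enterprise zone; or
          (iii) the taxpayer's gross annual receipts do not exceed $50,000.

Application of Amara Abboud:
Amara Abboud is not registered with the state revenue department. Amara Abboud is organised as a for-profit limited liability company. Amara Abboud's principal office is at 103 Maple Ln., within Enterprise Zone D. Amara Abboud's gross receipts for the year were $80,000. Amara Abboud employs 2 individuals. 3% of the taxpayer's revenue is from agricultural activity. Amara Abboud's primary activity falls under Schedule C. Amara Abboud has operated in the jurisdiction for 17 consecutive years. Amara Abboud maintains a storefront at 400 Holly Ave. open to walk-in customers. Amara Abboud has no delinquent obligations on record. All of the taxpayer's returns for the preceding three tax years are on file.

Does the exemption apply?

No — not exempt.

(i) nonprofit — fails.
(ii) not (has storefront) — not met.
(iii) state-registered — fails.
So (a) is not satisfied (F OR F OR F).
(b) ≥ 8 yrs in jurisdiction — satisfied.
(1): F AND T → false.
(i) Schedule C activity — met.
(A) no delinquency — met.
(B) ≤ 4 employees — satisfied.
(ii): T AND T → true.
So (a) is satisfied (T OR T).
(b) returns current — met.
(i) ≥40% agricultural — not met.
(ii) not (in enterprise zone) — not satisfied.
(iii) receipts ≤ $50,000 — not satisfied.
So (c) is not satisfied (F OR F OR F).
(2): T AND T AND F → false.
So Overall is not satisfied (F OR F).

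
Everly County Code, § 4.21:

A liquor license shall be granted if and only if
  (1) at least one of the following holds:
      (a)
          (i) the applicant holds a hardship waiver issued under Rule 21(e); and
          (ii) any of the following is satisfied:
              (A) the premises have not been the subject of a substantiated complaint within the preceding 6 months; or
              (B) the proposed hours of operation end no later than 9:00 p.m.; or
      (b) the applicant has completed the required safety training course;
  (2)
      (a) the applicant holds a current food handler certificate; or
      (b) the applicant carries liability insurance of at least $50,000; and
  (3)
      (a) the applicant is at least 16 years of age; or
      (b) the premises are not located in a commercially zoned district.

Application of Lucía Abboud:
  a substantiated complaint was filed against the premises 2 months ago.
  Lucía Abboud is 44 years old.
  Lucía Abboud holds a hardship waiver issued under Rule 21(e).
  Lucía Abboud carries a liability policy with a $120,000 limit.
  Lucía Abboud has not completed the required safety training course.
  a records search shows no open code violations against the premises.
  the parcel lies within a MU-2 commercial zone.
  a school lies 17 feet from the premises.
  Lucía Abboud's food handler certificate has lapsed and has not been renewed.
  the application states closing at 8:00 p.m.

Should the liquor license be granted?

(i) hardship waiver — holds.
(A) no complaint in 6 mo. — not met.
(B) closes by 9 p.m. — holds.
So (ii) is satisfied (F OR T).
(a): T AND T → true.
(b) safety training — not met.
So (1) is satisfied (T OR F).
(a) food handler cert. — not satisfied.
(b) insurance ≥ $50,000 — holds.
(2): F OR T → true.
(a) age ≥ 16 — holds.
(b) not (commercially zoned) — not satisfied.
(3): T OR F → true.
So Overall is satisfied (T AND T AND T).

Yes — granted.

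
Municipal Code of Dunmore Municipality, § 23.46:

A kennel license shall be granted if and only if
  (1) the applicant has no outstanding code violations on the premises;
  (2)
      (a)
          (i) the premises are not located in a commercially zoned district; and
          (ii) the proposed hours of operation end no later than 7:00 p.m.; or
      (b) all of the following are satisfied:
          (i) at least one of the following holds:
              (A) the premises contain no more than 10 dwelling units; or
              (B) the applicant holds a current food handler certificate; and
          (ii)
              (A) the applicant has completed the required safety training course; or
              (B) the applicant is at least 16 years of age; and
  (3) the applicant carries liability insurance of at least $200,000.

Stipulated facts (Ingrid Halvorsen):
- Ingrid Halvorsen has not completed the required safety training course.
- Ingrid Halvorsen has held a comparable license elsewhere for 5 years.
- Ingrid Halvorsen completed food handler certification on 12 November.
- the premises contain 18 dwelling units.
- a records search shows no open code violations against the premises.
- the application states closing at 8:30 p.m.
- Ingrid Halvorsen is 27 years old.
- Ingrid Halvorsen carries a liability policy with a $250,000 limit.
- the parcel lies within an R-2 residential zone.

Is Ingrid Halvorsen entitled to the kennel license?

Yes — granted.

(1) no code violations — met.
(i) not (commercially zoned) — satisfied.
(ii) closes by 7 p.m. — fails.
So (a) is not satisfied (T AND F).
(A) ≤ 10 units — not met.
(B) food handler cert. — holds.
(i): F OR T → true.
(A) safety training — fails.
(B) age ≥ 16 — holds.
(ii): F OR T → true.
So (b) is satisfied (T AND T).
So (2) is satisfied (F OR T).
(3) insurance ≥ $200,000 — met.
Overall = T AND T AND T = true.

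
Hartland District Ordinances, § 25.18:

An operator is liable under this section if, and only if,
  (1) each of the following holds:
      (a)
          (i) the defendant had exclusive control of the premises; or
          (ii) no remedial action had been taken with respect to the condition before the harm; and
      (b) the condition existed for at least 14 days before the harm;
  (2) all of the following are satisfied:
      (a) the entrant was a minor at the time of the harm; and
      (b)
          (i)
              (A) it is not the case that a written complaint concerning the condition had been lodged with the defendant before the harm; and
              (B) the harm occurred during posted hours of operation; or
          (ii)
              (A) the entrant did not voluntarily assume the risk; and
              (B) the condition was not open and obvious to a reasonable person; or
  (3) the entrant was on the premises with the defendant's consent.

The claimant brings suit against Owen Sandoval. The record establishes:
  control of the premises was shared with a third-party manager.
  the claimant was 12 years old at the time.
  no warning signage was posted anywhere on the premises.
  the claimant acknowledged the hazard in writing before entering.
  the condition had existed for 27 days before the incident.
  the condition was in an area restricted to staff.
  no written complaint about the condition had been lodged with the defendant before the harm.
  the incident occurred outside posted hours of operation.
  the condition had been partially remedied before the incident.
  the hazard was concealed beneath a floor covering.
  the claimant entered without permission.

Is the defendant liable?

(i) exclusive control — not satisfied.
(ii) no remedial action — fails.
(a): F OR F → false.
(b) condition ≥14 days old — satisfied.
(1): F AND T → false.
(a) entrant a minor — met.
(A) not (complaint lodged) — satisfied.
(B) during posted hours — not satisfied.
So (i) is not satisfied (T AND F).
(A) no assumed risk — not met.
(B) not open/obvious — satisfied.
(ii): F AND T → false.
(b): F OR F → false.
So (2) is not satisfied (T AND F).
(3) consent to enter — fails.
Overall = F OR F OR F = false.

No — not liable.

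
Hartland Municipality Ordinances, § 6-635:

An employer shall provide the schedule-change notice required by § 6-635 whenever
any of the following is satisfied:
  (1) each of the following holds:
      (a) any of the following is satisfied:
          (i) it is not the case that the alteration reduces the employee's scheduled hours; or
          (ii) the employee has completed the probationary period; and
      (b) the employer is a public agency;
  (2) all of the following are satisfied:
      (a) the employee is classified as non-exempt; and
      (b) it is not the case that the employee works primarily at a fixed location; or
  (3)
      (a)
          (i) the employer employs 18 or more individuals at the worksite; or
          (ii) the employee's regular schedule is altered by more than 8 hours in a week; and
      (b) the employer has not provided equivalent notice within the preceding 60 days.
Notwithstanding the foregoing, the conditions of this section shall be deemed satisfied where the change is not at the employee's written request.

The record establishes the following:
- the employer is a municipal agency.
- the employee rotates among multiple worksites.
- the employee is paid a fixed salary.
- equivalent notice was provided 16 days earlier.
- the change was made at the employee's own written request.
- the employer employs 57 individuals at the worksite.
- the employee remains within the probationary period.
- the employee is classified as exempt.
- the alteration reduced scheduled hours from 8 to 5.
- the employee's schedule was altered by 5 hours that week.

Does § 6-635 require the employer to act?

(i) not (hours reduced) — not satisfied.
(ii) past probation — fails.
(a) = F OR F = false.
(b) public agency — satisfied.
(1): F AND T → false.
(a) non-exempt — not met.
(b) not (fixed location) — met.
(2) = F AND T = false.
(i) ≥ 18 at site — met.
(ii) schedule shift > 8h — fails.
(a): T OR F → true.
(b) no recent notice — fails.
(3) = T AND F = false.
Overall: F OR F OR F → false.
Exception (not employee-requested) — not satisfied.
Result: main false OR exception false → false.

No — not required.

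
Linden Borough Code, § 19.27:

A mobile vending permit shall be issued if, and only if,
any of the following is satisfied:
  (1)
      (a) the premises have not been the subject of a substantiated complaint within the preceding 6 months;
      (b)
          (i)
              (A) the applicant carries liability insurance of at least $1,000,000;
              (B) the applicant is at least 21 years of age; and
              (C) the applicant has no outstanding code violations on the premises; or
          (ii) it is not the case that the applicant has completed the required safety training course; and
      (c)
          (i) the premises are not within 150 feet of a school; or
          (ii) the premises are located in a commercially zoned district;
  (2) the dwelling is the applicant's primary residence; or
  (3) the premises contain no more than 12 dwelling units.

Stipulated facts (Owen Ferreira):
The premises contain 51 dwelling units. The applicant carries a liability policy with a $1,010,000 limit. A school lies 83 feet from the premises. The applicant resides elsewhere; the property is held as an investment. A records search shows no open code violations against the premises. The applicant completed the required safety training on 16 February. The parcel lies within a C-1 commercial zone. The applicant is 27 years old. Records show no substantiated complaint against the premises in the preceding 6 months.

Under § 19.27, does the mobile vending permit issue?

(a) no complaint in 6 mo. — holds.
(A) insurance ≥ $1,000,000 — satisfied.
(B) age ≥ 21 — satisfied.
(C) no code violations — satisfied.
So (i) is satisfied (T AND T AND T).
(ii) not (safety training) — not met.
(b): T OR F → true.
(i) ≥150 ft from school — fails.
(ii) commercially zoned — met.
So (c) is satisfied (F OR T).
(1): T AND T AND T → true.
(2) primary residence — not met.
(3) ≤ 12 units — not satisfied.
So Overall is satisfied (T OR F OR F).

Yes — granted.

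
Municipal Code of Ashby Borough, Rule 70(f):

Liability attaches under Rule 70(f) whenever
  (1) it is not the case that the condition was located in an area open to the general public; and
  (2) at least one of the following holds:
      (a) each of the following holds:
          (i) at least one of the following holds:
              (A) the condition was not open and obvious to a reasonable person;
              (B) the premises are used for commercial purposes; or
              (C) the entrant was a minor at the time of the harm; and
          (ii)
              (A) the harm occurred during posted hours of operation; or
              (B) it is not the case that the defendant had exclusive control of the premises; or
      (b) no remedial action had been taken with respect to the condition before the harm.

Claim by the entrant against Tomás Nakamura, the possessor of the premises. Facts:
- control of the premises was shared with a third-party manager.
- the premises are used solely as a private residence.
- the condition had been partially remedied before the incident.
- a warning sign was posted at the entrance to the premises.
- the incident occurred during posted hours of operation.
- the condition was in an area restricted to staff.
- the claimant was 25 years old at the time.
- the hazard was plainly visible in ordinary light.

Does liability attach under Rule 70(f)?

No — not liable.

(1) not (public area) — satisfied.
(A) not open/obvious — not met.
(B) commercial use — fails.
(C) entrant a minor — not satisfied.
(i): F OR F OR F → false.
(A) during posted hours — satisfied.
(B) not (exclusive control) — holds.
(ii) = T OR T = true.
(a): F AND T → false.
(b) no remedial action — not satisfied.
(2) = F OR F = false.
Overall = T AND F = false.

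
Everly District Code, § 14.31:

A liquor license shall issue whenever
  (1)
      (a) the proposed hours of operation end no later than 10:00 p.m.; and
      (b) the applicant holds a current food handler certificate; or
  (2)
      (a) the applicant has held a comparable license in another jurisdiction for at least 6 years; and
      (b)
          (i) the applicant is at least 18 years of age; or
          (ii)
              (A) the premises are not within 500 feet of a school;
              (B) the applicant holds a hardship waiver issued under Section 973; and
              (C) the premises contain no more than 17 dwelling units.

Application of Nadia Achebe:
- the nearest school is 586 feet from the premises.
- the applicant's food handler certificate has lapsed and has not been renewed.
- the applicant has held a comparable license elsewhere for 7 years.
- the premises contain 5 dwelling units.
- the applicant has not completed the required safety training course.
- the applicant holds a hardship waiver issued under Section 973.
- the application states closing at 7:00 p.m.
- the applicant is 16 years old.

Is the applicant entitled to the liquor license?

Yes — granted.

(a) closes by 10 p.m. — holds.
(b) food handler cert. — not met.
(1): T AND F → false.
(a) prior license ≥ 6 yr — met.
(i) age ≥ 18 — not met.
(A) ≥500 ft from school — satisfied.
(B) hardship waiver — holds.
(C) ≤ 17 units — met.
(ii): T AND T AND T → true.
So (b) is satisfied (F OR T).
So (2) is satisfied (T AND T).
Overall = F OR T = true.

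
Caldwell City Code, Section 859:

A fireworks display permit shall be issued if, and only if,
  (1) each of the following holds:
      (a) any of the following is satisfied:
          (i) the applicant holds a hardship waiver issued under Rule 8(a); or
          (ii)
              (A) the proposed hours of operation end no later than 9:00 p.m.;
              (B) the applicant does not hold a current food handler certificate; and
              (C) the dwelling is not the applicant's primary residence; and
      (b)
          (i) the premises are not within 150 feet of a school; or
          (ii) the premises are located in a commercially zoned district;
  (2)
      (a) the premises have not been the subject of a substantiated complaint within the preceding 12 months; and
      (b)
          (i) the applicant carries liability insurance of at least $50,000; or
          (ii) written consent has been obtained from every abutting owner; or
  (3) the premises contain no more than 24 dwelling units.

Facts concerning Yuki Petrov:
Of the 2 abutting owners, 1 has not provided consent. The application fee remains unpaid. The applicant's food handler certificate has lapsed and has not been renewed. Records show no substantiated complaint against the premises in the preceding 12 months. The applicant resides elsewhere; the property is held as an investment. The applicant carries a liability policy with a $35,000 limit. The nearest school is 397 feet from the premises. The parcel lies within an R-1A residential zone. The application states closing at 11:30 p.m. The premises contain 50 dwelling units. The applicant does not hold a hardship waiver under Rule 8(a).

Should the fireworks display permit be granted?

No — denied.

(i) hardship waiver — not met.
(A) closes by 9 p.m. — not met.
(B) not (food handler cert.) — satisfied.
(C) not (primary residence) — satisfied.
(ii) = F AND T AND T = false.
(a) = F OR F = false.
(i) ≥150 ft from school — met.
(ii) commercially zoned — not met.
So (b) is satisfied (T OR F).
(1): F AND T → false.
(a) no complaint in 12 mo. — satisfied.
(i) insurance ≥ $50,000 — fails.
(ii) all abutters consent — not satisfied.
(b) = F OR F = false.
So (2) is not satisfied (T AND F).
(3) ≤ 24 units — fails.
So Overall is not satisfied (F OR F OR F).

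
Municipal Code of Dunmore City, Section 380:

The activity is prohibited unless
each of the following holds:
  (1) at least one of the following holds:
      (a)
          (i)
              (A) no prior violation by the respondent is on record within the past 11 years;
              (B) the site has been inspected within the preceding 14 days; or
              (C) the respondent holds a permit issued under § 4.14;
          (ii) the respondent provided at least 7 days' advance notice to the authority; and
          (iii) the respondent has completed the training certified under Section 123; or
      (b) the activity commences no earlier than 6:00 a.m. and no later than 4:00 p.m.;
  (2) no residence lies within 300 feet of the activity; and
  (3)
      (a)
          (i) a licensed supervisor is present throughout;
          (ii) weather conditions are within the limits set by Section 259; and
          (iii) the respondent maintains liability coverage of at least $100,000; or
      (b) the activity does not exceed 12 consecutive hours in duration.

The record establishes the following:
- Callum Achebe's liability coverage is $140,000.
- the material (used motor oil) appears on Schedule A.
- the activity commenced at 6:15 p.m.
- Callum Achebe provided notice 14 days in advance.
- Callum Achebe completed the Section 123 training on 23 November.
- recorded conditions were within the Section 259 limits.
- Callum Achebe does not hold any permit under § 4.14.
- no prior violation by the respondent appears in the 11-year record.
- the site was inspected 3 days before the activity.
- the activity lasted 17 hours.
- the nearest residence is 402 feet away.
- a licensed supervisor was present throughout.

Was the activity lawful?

Yes — lawful.

(A) no prior violation — satisfied.
(B) site inspected — satisfied.
(C) holds permit — fails.
(i): T OR T OR F → true.
(ii) ≥7 days' notice — met.
(iii) training certified — met.
So (a) is satisfied (T AND T AND T).
(b) start within hours — not met.
(1) = T OR F = true.
(2) no residence in 300 ft — satisfied.
(i) supervisor present — holds.
(ii) weather ok — holds.
(iii) coverage ≥ $100,000 — holds.
So (a) is satisfied (T AND T AND T).
(b) ≤ 12 hrs duration — not met.
So (3) is satisfied (T OR F).
So Overall is satisfied (T AND T AND T).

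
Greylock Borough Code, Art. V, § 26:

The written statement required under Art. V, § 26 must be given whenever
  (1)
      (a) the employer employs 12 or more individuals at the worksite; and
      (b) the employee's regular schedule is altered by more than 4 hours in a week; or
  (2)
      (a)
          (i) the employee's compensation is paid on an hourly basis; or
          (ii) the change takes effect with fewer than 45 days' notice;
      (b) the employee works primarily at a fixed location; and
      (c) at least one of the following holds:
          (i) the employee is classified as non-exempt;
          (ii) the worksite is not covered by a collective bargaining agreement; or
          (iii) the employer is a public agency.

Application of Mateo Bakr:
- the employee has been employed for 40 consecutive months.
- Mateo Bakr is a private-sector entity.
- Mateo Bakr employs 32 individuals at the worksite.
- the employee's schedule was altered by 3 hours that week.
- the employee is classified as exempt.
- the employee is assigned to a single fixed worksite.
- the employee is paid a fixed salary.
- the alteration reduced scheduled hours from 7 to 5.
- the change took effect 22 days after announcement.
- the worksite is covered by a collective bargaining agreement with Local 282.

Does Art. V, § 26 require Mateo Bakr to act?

(a) ≥ 12 at site — met.
(b) schedule shift > 4h — not met.
So (1) is not satisfied (T AND F).
(i) hourly-paid — not met.
(ii) < 45 days' notice — holds.
So (a) is satisfied (F OR T).
(b) fixed location — satisfied.
(i) non-exempt — fails.
(ii) no CBA — not satisfied.
(iii) public agency — not met.
(c): F OR F OR F → false.
(2) = T AND T AND F = false.
Overall = F OR F = false.

No — not required.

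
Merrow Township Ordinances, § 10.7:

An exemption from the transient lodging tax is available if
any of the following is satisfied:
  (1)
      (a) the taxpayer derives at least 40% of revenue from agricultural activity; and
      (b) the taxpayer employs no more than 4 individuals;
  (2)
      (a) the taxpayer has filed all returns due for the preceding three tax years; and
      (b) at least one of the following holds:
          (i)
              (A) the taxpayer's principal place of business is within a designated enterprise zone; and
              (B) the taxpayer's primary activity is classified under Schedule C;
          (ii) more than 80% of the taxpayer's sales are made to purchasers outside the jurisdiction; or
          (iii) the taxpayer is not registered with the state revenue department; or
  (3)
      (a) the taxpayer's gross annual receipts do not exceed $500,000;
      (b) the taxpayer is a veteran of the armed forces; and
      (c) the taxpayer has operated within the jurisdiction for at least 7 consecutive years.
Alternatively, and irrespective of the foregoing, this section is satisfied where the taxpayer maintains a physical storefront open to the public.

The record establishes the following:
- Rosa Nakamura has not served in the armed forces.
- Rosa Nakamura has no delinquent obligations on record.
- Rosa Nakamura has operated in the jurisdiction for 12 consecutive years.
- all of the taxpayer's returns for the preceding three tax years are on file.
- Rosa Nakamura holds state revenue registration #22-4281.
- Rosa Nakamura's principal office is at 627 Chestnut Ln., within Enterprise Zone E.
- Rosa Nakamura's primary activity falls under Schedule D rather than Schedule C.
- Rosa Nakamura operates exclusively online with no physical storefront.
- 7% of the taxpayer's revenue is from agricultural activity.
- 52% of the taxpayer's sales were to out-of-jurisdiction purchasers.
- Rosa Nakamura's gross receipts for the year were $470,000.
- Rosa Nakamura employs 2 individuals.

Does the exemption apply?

(a) ≥40% agricultural — fails.
(b) ≤ 4 employees — holds.
So (1) is not satisfied (F AND T).
(a) returns current — satisfied.
(A) in enterprise zone — holds.
(B) Schedule C activity — not satisfied.
So (i) is not satisfied (T AND F).
(ii) >80% out-of-jur. sales — not satisfied.
(iii) not (state-registered) — fails.
So (b) is not satisfied (F OR F OR F).
(2) = T AND F = false.
(a) receipts ≤ $500,000 — satisfied.
(b) veteran — fails.
(c) ≥ 7 yrs in jurisdiction — holds.
(3): T AND F AND T → false.
Overall = F OR F OR F = false.
Exception (has storefront) — not satisfied.
Result: main false OR exception false → false.

No — not exempt.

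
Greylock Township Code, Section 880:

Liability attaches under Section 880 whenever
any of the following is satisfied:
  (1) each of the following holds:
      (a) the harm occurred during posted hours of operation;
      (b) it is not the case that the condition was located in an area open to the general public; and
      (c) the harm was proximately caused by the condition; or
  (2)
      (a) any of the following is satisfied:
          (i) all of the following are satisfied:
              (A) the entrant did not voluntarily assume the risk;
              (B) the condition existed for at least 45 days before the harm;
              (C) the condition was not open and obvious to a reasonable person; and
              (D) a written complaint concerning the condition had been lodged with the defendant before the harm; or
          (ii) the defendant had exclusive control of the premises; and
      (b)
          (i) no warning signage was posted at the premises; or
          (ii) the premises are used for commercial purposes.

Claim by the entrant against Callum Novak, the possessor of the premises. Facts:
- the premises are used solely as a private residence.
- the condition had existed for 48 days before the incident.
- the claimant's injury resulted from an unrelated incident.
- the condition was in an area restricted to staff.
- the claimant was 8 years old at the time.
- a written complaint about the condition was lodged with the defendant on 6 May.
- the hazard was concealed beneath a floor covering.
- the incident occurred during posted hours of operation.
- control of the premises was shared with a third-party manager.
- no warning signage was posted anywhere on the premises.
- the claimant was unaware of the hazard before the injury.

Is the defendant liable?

Yes — liable.

(a) during posted hours — satisfied.
(b) not (public area) — holds.
(c) proximate cause — not met.
(1) = T AND T AND F = false.
(A) no assumed risk — met.
(B) condition ≥45 days old — satisfied.
(C) not open/obvious — met.
(D) complaint lodged — holds.
(i) = T AND T AND T AND T = true.
(ii) exclusive control — not satisfied.
(a) = T OR F = true.
(i) no signage posted — satisfied.
(ii) commercial use — fails.
(b) = T OR F = true.
(2): T AND T → true.
Overall = F OR T = true.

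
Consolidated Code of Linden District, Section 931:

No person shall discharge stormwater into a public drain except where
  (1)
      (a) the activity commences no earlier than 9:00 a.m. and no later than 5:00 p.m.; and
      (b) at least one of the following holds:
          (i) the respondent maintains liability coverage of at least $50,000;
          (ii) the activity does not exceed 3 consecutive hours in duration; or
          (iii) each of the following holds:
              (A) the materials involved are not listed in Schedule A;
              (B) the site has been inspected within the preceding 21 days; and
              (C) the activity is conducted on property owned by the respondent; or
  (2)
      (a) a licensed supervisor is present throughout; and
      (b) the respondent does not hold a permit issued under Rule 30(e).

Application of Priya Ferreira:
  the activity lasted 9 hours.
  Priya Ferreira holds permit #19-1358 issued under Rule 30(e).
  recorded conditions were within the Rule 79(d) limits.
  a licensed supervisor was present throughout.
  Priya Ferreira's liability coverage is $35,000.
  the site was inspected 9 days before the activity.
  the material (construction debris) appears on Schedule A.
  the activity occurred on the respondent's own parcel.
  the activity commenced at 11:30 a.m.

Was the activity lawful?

No — unlawful.

(a) start within hours — met.
(i) coverage ≥ $50,000 — not met.
(ii) ≤ 3 hrs duration — not satisfied.
(A) not (Schedule A material) — fails.
(B) site inspected — holds.
(C) own property — satisfied.
(iii) = F AND T AND T = false.
(b): F OR F OR F → false.
So (1) is not satisfied (T AND F).
(a) supervisor present — holds.
(b) not (holds permit) — fails.
So (2) is not satisfied (T AND F).
So Overall is not satisfied (F OR F).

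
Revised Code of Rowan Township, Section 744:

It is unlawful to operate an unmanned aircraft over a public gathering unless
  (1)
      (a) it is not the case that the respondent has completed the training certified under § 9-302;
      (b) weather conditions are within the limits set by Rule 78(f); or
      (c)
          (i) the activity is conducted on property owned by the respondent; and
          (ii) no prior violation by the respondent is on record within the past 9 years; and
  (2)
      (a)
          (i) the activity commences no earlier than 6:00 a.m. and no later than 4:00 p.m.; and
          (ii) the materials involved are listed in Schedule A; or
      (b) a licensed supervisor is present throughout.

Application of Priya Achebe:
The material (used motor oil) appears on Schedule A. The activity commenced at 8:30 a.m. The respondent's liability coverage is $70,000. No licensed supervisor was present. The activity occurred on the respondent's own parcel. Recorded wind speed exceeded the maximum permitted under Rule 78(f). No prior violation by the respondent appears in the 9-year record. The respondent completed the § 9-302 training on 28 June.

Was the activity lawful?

(a) not (training certified) — fails.
(b) weather ok — not satisfied.
(i) own property — holds.
(ii) no prior violation — met.
(c) = T AND T = true.
(1) = F OR F OR T = true.
(i) start within hours — satisfied.
(ii) Schedule A material — holds.
(a) = T AND T = true.
(b) supervisor present — fails.
(2) = T OR F = true.
So Overall is satisfied (T AND T).

Yes — lawful.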